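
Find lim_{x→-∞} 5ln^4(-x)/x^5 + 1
The quotient is an ∞/∞ indeterminate form as x → -∞.
Compare growth rates of the dominant terms (exponentials ≫ polynomials ≫ logarithms), or apply L'Hôpital's rule; the quotient → 0.
Adding the constant: 0 + 1 = 1. Limit = 1.

Final answer: 1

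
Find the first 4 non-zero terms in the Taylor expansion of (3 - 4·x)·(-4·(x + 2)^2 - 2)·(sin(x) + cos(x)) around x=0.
65·x^3 + 103·x^2 - 30·x - 54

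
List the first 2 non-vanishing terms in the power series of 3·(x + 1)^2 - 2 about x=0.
6·x + 1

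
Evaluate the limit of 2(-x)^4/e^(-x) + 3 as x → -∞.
The quotient is an ∞/∞ indeterminate form as x → -∞.
Compare growth rates of the dominant terms (exponentials ≫ polynomials ≫ logarithms), or apply L'Hôpital's rule; the quotient → 0.
Adding the constant: 0 + 3 = 3. Limit = 3.

Final answer: 3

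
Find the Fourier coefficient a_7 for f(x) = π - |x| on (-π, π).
a_7 = (1/π) ∫_{-π}^{π} f(x)·cos(7x) dx.
Evaluate the integral (use parity and integration by parts as needed): a_7 = 4/(49·π).

Final answer: 4/(49·π)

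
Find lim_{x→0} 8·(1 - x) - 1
Direct substitution at x = 0 gives 7.

Final answer: 7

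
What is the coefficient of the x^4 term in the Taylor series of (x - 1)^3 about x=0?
Expand to order 4: (x - 1)^3 = x^3 - 3·x^2 + 3·x - 1 + O(x^5).
The coefficient of x^4 is 0.

Final answer: 0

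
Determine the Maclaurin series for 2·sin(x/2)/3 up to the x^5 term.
x^5/5760 - x^3/72 + x/3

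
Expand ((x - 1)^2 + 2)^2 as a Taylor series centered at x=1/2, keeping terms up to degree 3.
81/16 - 9·(x - 1/2)/2 + 11·(x - 1/2)^2/2 - 2·(x - 1/2)^3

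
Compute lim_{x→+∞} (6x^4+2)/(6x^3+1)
This is an ∞/∞ indeterminate form as x → +∞.
Divide numerator and denominator by x^4 and let the lower-order terms vanish; the numerator's degree 4 exceeds the denominator's degree 3, so the quotient diverges.
Limit = ∞.

Final answer: ∞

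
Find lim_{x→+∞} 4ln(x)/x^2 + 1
The quotient is an ∞/∞ indeterminate form as x → +∞.
The polynomial denominator x^2 dominates the logarithmic numerator (any positive power of x ≫ ln(x) as x → ∞), so the quotient → 0.
Adding the constant: 0 + 1 = 1. Limit = 1.

Final answer: 1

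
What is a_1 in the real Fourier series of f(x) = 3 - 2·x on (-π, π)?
a_1 = (1/π) ∫_{-π}^{π} f(x)·cos(1x) dx.
Evaluate the integral (use parity and integration by parts as needed): a_1 = 0.

Final answer: 0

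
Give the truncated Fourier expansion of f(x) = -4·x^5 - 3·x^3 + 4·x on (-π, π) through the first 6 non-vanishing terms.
(-916 - 8·π^4 + 154·π^2)·sin(x) + (-17·π^2 + 43/2 + 4·π^4)·sin(2·x) + (-8·π^4/3 + 4/81 + 106·π^2/27)·sin(3·x) + (-π^2 - 13/8 + 2·π^4)·sin(4·x) + (-8·π^4/5 + 2·π^2/25 + 988/625)·sin(5·x) + (-223/162 + 7·π^2/27 + 4·π^4/3)·sin(6·x)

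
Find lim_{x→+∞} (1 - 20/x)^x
As x → +∞: this is the defining limit (1 - 20/x)^x → e^(-20).
Limit = e^(-20).

Final answer: e^(-20)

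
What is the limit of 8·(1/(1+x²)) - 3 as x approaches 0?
Direct substitution at x = 0 gives 5.

Final answer: 5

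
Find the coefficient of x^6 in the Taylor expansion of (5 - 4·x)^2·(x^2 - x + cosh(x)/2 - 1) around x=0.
Expand to order 6: (5 - 4·x)^2·(x^2 - x + cosh(x)/2 - 1) = 101·x^6/288 - 5·x^5/6 + 985·x^4/48 - 66·x^3 + 253·x^2/4 - 5·x - 25/2 + O(x^7).
The coefficient of x^6 is 101/288.

Final answer: 101/288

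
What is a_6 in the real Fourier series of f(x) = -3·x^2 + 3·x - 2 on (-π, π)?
a_6 = (1/π) ∫_{-π}^{π} f(x)·cos(6x) dx.
Evaluate the integral (use parity and integration by parts as needed): a_6 = -1/3.

Final answer: -1/3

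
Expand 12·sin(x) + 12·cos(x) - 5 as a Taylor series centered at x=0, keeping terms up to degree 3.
-2·x^3 - 6·x^2 + 12·x + 7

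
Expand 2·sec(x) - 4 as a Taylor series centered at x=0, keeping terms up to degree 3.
x^2 - 2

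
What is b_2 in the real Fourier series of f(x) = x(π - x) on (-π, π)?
b_2 = (1/π) ∫_{-π}^{π} f(x)·sin(2x) dx.
Evaluate the integral (use parity and integration by parts as needed): b_2 = -π.

Final answer: -π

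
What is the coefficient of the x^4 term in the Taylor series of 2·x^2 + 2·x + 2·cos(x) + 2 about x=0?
Expand to order 4: 2·x^2 + 2·x + 2·cos(x) + 2 = x^4/12 + x^2 + 2·x + 4 + O(x^5).
The coefficient of x^4 is 1/12.

Final answer: 1/12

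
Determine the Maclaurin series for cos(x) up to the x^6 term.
-x^6/720 + x^4/24 - x^2/2 + 1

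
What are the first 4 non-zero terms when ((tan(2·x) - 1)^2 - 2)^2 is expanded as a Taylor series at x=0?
-64·x^3/3 + 8·x^2 + 8·x + 1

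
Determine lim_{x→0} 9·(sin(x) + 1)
Direct substitution at x = 0 gives 9.

Final answer: 9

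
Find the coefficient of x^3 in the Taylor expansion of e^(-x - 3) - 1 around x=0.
Expand to order 3: e^(-x - 3) - 1 = -x^3·e^(-3)/6 + x^2·e^(-3)/2 - x·e^(-3) - 1 + e^(-3) + O(x^4).
The coefficient of x^3 is -e^(-3)/6.

Final answer: -e^(-3)/6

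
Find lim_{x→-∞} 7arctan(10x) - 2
Evaluate the dominant behaviour as x → -∞; each term tends to a finite value or vanishes.
Limit = -7·π/2 - 2.

Final answer: -7·π/2 - 2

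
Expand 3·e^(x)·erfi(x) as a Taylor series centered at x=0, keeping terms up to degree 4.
3·x^4/√(π) + 5·x^3/√(π) + 6·x^2/√(π) + 6·x/√(π)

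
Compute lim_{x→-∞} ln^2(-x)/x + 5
The quotient is an ∞/∞ indeterminate form as x → -∞.
Compare growth rates of the dominant terms (exponentials ≫ polynomials ≫ logarithms), or apply L'Hôpital's rule; the quotient → 0.
Adding the constant: 0 + 5 = 5. Limit = 5.

Final answer: 5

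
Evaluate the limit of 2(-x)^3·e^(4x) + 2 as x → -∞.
The product is a 0·∞ indeterminate form at x → -∞.
Rewrite the product as 2(-x)^3 / e^(-4x) (an ∞/∞ form) and apply L'Hôpital, or use the standard hierarchy e^(4|x|) ≫ |(-x)^3| as x → -∞.
The indeterminate product → 0, so the limit = 2.

Final answer: 2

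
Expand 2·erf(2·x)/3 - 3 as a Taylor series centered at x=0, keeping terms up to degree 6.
64·x^5/(15·√(π)) - 32·x^3/(9·√(π)) + 8·x/(3·√(π)) - 3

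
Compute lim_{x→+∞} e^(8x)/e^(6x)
This is an ∞/∞ indeterminate form as x → +∞.
Rewrite e^(8x)/e^(6x) = e^((8−6)x) = e^(2x); the exponent coefficient is 2 > 0 so e^(2x) → ∞.
Limit = ∞.

Final answer: ∞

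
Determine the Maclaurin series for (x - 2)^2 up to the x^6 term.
x^2 - 4·x + 4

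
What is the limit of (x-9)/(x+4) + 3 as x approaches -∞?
Evaluate the dominant behaviour as x → -∞; each term tends to a finite value or vanishes.
Limit = 4.

Final answer: 4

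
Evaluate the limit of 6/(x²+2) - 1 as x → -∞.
Evaluate the dominant behaviour as x → -∞; each term tends to a finite value or vanishes.
Limit = -1.

Final answer: -1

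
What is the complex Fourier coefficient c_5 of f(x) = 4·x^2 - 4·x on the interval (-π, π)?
Compute the real Fourier coefficients first: a_5 = -16/25, b_5 = -8/5.
Then c_5 = (a_5 − i·b_5)/2 = -8/25 + 4·i/5.

Final answer: -8/25 + 4·i/5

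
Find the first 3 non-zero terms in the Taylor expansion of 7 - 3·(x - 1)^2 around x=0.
-3·x^2 + 6·x + 4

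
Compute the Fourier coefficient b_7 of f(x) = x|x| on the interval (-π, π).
b_7 = (1/π) ∫_{-π}^{π} f(x)·sin(7x) dx.
Evaluate the integral (use parity and integration by parts as needed): b_7 = (-8 + 98·π^2)/(343·π).

Final answer: (-8 + 98·π^2)/(343·π)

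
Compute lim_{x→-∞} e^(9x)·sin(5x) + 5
Evaluate the dominant behaviour as x → -∞; each term tends to a finite value or vanishes.
Limit = 5.

Final answer: 5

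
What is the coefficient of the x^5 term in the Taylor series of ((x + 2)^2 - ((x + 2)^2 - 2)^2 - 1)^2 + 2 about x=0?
Expand to order 5: ((x + 2)^2 - ((x + 2)^2 - 2)^2 - 1)^2 + 2 = 328·x^5 + 555·x^4 + 472·x^3 + 182·x^2 + 24·x + 3 + O(x^6).
The coefficient of x^5 is 328.

Final answer: 328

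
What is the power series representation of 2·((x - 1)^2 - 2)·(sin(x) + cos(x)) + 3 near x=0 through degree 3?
13·x^3/3 - x^2 - 6·x + 1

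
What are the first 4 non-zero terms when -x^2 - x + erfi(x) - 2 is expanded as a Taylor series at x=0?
2·x^3/(3·√(π)) - x^2 + x·(-1 + 2/√(π)) - 2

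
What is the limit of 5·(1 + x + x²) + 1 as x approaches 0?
Direct substitution at x = 0 gives 6.

Final answer: 6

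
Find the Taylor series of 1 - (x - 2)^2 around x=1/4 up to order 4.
-33/16 + 7·(x - 1/4)/2 - (x - 1/4)^2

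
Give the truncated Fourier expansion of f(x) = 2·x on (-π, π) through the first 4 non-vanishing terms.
4·sin(x) - 2·sin(2·x) + 4·sin(3·x)/3 - sin(4·x)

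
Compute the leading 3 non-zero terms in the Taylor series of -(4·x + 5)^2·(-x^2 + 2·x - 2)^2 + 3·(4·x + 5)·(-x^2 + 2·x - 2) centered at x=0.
65·x^2 + 46·x - 130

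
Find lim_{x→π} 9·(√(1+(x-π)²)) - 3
Direct substitution at x = π gives 6.

Final answer: 6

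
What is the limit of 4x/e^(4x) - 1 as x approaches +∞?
The quotient is an ∞/∞ indeterminate form as x → +∞.
The exponential denominator e^(4x) dominates the polynomial numerator (e^x ≫ x as x → ∞), so the quotient → 0.
Adding the constant: 0 - 1 = -1. Limit = -1.

Final answer: -1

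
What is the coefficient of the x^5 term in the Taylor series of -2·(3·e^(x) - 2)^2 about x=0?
Expand to order 5: -2·(3·e^(x) - 2)^2 = -23·x^5/5 - 11·x^4 - 20·x^3 - 24·x^2 - 12·x - 2 + O(x^6).
The coefficient of x^5 is -23/5.

Final answer: -23/5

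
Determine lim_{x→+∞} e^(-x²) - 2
Evaluate the dominant behaviour as x → +∞; each term tends to a finite value or vanishes.
Limit = -2.

Final answer: -2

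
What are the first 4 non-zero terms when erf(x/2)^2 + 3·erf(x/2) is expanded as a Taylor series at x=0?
-x^4/(6·π) - x^3/(4·√(π)) + x^2/π + 3·x/√(π)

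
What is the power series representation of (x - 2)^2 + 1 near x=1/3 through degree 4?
34/9 - 10·(x - 1/3)/3 + (x - 1/3)^2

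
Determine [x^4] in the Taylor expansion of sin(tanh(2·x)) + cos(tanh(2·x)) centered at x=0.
Expand to order 4: sin(tanh(2·x)) + cos(tanh(2·x)) = 6·x^4 - 4·x^3 - 2·x^2 + 2·x + 1 + O(x^5).
The coefficient of x^4 is 6.

Final answer: 6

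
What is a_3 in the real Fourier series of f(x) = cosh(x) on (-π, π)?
a_3 = (1/π) ∫_{-π}^{π} f(x)·cos(3x) dx.
Evaluate the integral (use parity and integration by parts as needed): a_3 = -sinh(π)/(5·π).

Final answer: -sinh(π)/(5·π)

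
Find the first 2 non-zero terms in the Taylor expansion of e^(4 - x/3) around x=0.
-x·e^(4)/3 + e^(4)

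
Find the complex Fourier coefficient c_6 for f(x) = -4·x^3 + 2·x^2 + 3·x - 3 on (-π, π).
Compute the real Fourier coefficients first: a_6 = 2/9, b_6 = -11/9 + 4·π^2/3.
Then c_6 = (a_6 − i·b_6)/2 = 1/9 - 2·i·π^2/3 + 11·i/18.

Final answer: 1/9 - 2·i·π^2/3 + 11·i/18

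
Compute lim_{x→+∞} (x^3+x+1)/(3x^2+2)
This is an ∞/∞ indeterminate form as x → +∞.
Divide numerator and denominator by x^3 and let the lower-order terms vanish; the numerator's degree 3 exceeds the denominator's degree 2, so the quotient diverges.
Limit = ∞.

Final answer: ∞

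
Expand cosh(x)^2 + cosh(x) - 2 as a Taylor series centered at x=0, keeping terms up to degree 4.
3·x^4/8 + 3·x^2/2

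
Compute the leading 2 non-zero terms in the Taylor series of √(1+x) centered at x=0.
x/2 + 1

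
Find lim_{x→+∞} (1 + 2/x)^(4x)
As x → +∞: write (1 + 2/x)^(4x) = ((1 + 2/x)^x)^4 → (e^2)^4 = e^8.
Limit = e^(8).

Final answer: e^(8)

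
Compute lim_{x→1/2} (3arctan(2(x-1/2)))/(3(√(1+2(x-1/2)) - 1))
Both numerator and denominator → 0 as x → 1/2; this is a 0/0 indeterminate form.
Expand each to leading order near x = 1/2: numerator ~ 6·(x - 1/2), denominator ~ 3·(x - 1/2).
The limit of the ratio is 2.

Final answer: 2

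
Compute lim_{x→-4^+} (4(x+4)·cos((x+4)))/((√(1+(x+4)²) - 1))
Both numerator and denominator → 0 as x → -4^+; this is a 0/0 indeterminate form.
Expand each to leading order near x = -4: numerator ~ 4·(x + 4), denominator ~ (x + 4)^2/2.
The limit of the ratio is ∞.

Final answer: ∞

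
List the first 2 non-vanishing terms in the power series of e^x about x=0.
x + 1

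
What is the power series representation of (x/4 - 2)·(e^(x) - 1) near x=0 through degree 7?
-x^7/20160 - x^6/1440 - x^5/160 - x^4/24 - 5·x^3/24 - 3·x^2/4 - 2·x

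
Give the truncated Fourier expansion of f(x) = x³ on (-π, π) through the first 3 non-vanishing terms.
(-12 + 2·π^2)·sin(x) + (3/2 - π^2)·sin(2·x) + (-4/9 + 2·π^2/3)·sin(3·x)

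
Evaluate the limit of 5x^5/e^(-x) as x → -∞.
This is an ∞/∞ indeterminate form as x → -∞.
Compare growth rates of the dominant terms (exponentials ≫ polynomials ≫ logarithms), or apply L'Hôpital's rule; the quotient → 0.
Limit = 0.

Final answer: 0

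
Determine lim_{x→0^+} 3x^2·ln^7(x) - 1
The product is a 0·∞ indeterminate form at x → 0⁺.
Rewrite the product as 3·ln^7(x) / x^(-2) and apply L'Hôpital, or use the standard hierarchy x^(-2) ≫ |ln x|^7 as x → 0⁺.
The indeterminate product → 0, so the limit = -1.

Final answer: -1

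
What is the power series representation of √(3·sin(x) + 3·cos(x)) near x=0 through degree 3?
5·√(3)·x^3/48 - 3·√(3)·x^2/8 + √(3)·x/2 + √(3)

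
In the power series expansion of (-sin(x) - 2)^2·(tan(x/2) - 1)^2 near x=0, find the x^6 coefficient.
Expand to order 6: (-sin(x) - 2)^2·(tan(x/2) - 1)^2 = 11·x^6/720 + x^5/4 + 5·x^4/12 - x^3 - 2·x^2 + 4 + O(x^7).
The coefficient of x^6 is 11/720.

Final answer: 11/720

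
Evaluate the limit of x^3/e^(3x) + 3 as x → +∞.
The quotient is an ∞/∞ indeterminate form as x → +∞.
The exponential denominator e^(3x) dominates the polynomial numerator (e^x ≫ x^3 as x → ∞), so the quotient → 0.
Adding the constant: 0 + 3 = 3. Limit = 3.

Final answer: 3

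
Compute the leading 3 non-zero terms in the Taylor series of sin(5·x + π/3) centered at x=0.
-25·√(3)·x^2/4 + 5·x/2 + √(3)/2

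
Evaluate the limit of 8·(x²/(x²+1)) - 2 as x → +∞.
Evaluate the dominant behaviour as x → +∞; each term tends to a finite value or vanishes.
Limit = 6.

Final answer: 6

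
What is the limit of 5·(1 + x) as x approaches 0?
Direct substitution at x = 0 gives 5.

Final answer: 5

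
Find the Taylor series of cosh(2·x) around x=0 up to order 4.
2·x^4/3 + 2·x^2 + 1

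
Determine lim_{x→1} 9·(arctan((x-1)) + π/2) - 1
Direct substitution at x = 1 gives -1 + 9·π/2.

Final answer: -1 + 9·π/2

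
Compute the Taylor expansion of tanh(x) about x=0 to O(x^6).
2·x^5/15 - x^3/3 + x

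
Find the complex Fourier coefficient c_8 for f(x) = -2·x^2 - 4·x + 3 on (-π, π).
Compute the real Fourier coefficients first: a_8 = -1/8, b_8 = 1.
Then c_8 = (a_8 − i·b_8)/2 = -1/16 - i/2.

Final answer: -1/16 - i/2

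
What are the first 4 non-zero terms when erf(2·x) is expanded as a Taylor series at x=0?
-128·x^7/(21·√(π)) + 32·x^5/(5·√(π)) - 16·x^3/(3·√(π)) + 4·x/√(π)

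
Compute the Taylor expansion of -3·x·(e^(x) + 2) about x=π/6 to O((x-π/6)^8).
-π - π·e^(π/6)/2 + (-6 - 3·e^(π/6) - π·e^(π/6)/2)·(x - π/6) + (-3·e^(π/6) - π·e^(π/6)/4)·(x - π/6)^2 + (-3·e^(π/6)/2 - π·e^(π/6)/12)·(x - π/6)^3 + (-e^(π/6)/2 - π·e^(π/6)/48)·(x - π/6)^4 + (-e^(π/6)/8 - π·e^(π/6)/240)·(x - π/6)^5 + (-e^(π/6)/40 - π·e^(π/6)/1440)·(x - π/6)^6 + (-e^(π/6)/240 - π·e^(π/6)/10080)·(x - π/6)^7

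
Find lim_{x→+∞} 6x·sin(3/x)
As x → +∞: let u = 3/x → 0⁺; then 6·x·sin(3/x) = 6·3·sin(u)/u → 6·3·1 = 18.
Limit = 18.

Final answer: 18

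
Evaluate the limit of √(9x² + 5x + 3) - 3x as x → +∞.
As x → +∞: multiply by the conjugate to get (5x+3)/(√(9x²+5x+3)+3x); the denominator ~ 6x, so the limit is 5/6.
Limit = 5/6.

Final answer: 5/6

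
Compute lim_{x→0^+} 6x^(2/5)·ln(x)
This is a 0·∞ indeterminate form at x → 0⁺.
Rewrite the product as 6·ln(x) / x^(-2/5) and apply L'Hôpital, or use the standard hierarchy x^(-2/5) ≫ |ln x| as x → 0⁺.
The indeterminate product → 0, so the limit = 0.

Final answer: 0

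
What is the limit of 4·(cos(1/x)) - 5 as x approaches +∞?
Evaluate the dominant behaviour as x → +∞; each term tends to a finite value or vanishes.
Limit = -1.

Final answer: -1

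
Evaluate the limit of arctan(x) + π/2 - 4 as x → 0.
Direct substitution at x = 0 gives -4 + π/2.

Final answer: -4 + π/2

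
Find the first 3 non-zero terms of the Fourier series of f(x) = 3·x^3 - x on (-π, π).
(-38 + 6·π^2)·sin(x) + (11/2 - 3·π^2)·sin(2·x) + (-2 + 2·π^2)·sin(3·x)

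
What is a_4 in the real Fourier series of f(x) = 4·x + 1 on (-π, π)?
a_4 = (1/π) ∫_{-π}^{π} f(x)·cos(4x) dx.
Evaluate the integral (use parity and integration by parts as needed): a_4 = 0.

Final answer: 0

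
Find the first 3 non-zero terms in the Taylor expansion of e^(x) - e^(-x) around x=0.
x^5/60 + x^3/3 + 2·x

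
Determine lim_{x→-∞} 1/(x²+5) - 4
Evaluate the dominant behaviour as x → -∞; each term tends to a finite value or vanishes.
Limit = -4.

Final answer: -4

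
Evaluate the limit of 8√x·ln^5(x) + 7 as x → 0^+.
The product is a 0·∞ indeterminate form at x → 0⁺.
Rewrite the product as 8·ln^5(x) / x^(-1/2) and apply L'Hôpital, or use the standard hierarchy x^(-1/2) ≫ |ln x|^5 as x → 0⁺.
The indeterminate product → 0, so the limit = 7.

Final answer: 7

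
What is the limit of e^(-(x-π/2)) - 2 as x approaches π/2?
Direct substitution at x = π/2 gives -1.

Final answer: -1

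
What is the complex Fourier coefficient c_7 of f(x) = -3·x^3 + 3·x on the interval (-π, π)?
Compute the real Fourier coefficients first: a_7 = 0, b_7 = 330/343 - 6·π^2/7.
Then c_7 = (a_7 − i·b_7)/2 = -165·i/343 + 3·i·π^2/7.

Final answer: -165·i/343 + 3·i·π^2/7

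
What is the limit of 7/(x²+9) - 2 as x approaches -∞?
Evaluate the dominant behaviour as x → -∞; each term tends to a finite value or vanishes.
Limit = -2.

Final answer: -2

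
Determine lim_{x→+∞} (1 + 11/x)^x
As x → +∞: this is the defining limit (1 + 11/x)^x → e^11.
Limit = e^(11).

Final answer: e^(11)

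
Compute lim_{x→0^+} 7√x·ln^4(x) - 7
The product is a 0·∞ indeterminate form at x → 0⁺.
Rewrite the product as 7·ln^4(x) / x^(-1/2) and apply L'Hôpital, or use the standard hierarchy x^(-1/2) ≫ |ln x|^4 as x → 0⁺.
The indeterminate product → 0, so the limit = -7.

Final answer: -7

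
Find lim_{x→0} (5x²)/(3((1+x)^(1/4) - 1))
Both numerator and denominator → 0 as x → 0; this is a 0/0 indeterminate form.
Expand each to leading order near x = 0: numerator ~ 5·x^2, denominator ~ 3·x/4.
The limit of the ratio is 0.

Final answer: 0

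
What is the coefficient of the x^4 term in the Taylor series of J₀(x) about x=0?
Expand to order 4: J₀(x) = x^4/64 - x^2/4 + 1 + O(x^5).
The coefficient of x^4 is 1/64.

Final answer: 1/64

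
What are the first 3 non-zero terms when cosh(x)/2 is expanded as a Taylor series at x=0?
x^4/48 + x^2/4 + 1/2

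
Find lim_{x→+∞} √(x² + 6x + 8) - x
As x → +∞: multiply by the conjugate to get (6x+8)/(√(x²+6x+8)+x); the denominator ~ 2x, so the limit is 6/2 = 3.
Limit = 3.

Final answer: 3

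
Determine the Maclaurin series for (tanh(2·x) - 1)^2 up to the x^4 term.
-32·x^4/3 + 16·x^3/3 + 4·x^2 - 4·x + 1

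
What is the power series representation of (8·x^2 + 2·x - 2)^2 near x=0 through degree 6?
64·x^4 + 32·x^3 - 28·x^2 - 8·x + 4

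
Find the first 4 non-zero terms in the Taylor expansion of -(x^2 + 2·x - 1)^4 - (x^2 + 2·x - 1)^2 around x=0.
4·x^3 - 22·x^2 + 12·x - 2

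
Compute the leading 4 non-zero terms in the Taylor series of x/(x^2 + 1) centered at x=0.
-x^7 + x^5 - x^3 + x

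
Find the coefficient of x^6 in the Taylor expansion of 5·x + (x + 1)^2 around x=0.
Expand to order 6: 5·x + (x + 1)^2 = x^2 + 7·x + 1 + O(x^7).
The coefficient of x^6 is 0.

Final answer: 0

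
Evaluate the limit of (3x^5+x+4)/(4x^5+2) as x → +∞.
This is an ∞/∞ indeterminate form as x → +∞.
Divide numerator and denominator by x^5 and let the lower-order terms vanish; the leading terms give 3/4.
Limit = 3/4.

Final answer: 3/4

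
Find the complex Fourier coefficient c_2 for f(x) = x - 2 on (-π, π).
Compute the real Fourier coefficients first: a_2 = 0, b_2 = -1.
Then c_2 = (a_2 − i·b_2)/2 = i/2.

Final answer: i/2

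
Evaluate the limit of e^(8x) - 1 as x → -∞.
Evaluate the dominant behaviour as x → -∞; each term tends to a finite value or vanishes.
Limit = -1.

Final answer: -1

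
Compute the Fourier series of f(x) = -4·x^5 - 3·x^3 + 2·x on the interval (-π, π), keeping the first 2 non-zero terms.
(-920 - 8·π^4 + 154·π^2)·sin(x) + (-17·π^2 + 47/2 + 4·π^4)·sin(2·x)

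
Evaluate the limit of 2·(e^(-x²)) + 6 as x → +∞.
Evaluate the dominant behaviour as x → +∞; each term tends to a finite value or vanishes.
Limit = 6.

Final answer: 6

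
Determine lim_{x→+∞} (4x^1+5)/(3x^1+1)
This is an ∞/∞ indeterminate form as x → +∞.
Divide numerator and denominator by x and let the lower-order terms vanish; the leading terms give 4/3.
Limit = 4/3.

Final answer: 4/3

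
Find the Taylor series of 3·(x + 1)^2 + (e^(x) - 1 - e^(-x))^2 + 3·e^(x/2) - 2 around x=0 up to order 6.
1639·x^6/9216 - 25·x^5/768 + 515·x^4/384 - 29·x^3/48 + 59·x^2/8 + 7·x/2 + 5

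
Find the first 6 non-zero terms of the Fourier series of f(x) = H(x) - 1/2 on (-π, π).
2·sin(x)/π + 2·sin(3·x)/(3·π) + 2·sin(5·x)/(5·π) + 2·sin(7·x)/(7·π) + 2·sin(9·x)/(9·π) + 2·sin(11·x)/(11·π)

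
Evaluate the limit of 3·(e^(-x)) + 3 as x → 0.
Direct substitution at x = 0 gives 6.

Final answer: 6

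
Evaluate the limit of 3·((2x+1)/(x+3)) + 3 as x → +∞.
Evaluate the dominant behaviour as x → +∞; each term tends to a finite value or vanishes.
Limit = 9.

Final answer: 9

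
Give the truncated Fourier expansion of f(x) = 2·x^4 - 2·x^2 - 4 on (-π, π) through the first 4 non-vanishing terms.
(104 - 16·π^2)·cos(x) + (-8 + 4·π^2)·cos(2·x) + (56/27 - 16·π^2/9)·cos(3·x) - 2·π^2/3 - 4 + 2·π^4/5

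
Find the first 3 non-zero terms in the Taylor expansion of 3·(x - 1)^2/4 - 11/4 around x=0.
3·x^2/4 - 3·x/2 - 2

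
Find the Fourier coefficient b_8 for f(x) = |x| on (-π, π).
b_8 = (1/π) ∫_{-π}^{π} f(x)·sin(8x) dx.
Evaluate the integral (use parity and integration by parts as needed): b_8 = 0.

Final answer: 0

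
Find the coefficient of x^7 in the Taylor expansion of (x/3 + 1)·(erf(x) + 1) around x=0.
Expand to order 7: (x/3 + 1)·(erf(x) + 1) = -x^7/(21·√(π)) + x^6/(15·√(π)) + x^5/(5·√(π)) - 2·x^4/(9·√(π)) - 2·x^3/(3·√(π)) + 2·x^2/(3·√(π)) + x·(1/3 + 2/√(π)) + 1 + O(x^8).
The coefficient of x^7 is -1/(21·√(π)).

Final answer: -1/(21·√(π))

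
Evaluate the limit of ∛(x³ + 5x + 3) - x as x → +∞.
This is an ∞ − ∞ indeterminate form.
Multiply by (A² + AB + B²)/(A² + AB + B²) where A = ∛(x³+5x + 3), B = x to use A³ − B³ = (A−B)(A²+AB+B²); the x³ terms cancel, leaving (5x + 3)/(A²+AB+B²) with denominator ~ 3x², so the limit is 0.
Limit = 0.

Final answer: 0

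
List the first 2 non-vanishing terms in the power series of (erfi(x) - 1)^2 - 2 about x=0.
-4·x/√(π) - 1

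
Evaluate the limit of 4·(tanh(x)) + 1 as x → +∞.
Evaluate the dominant behaviour as x → +∞; each term tends to a finite value or vanishes.
Limit = 5.

Final answer: 5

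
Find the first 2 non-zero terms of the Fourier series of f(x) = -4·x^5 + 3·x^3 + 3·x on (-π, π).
(-990 - 8·π^4 + 166·π^2)·sin(x) + (-23·π^2 + 63/2 + 4·π^4)·sin(2·x)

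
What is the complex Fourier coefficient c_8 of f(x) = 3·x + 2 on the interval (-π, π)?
Compute the real Fourier coefficients first: a_8 = 0, b_8 = -3/4.
Then c_8 = (a_8 − i·b_8)/2 = 3·i/8.

Final answer: 3·i/8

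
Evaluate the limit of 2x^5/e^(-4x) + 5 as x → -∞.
The quotient is an ∞/∞ indeterminate form as x → -∞.
Compare growth rates of the dominant terms (exponentials ≫ polynomials ≫ logarithms), or apply L'Hôpital's rule; the quotient → 0.
Adding the constant: 0 + 5 = 5. Limit = 5.

Final answer: 5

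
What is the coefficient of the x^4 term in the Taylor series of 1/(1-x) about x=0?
Expand to order 4: 1/(1-x) = x^4 + x^3 + x^2 + x + 1 + O(x^5).
The coefficient of x^4 is 1.

Final answer: 1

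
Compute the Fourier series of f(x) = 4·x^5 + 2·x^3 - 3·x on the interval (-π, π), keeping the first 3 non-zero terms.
(-156·π^2 + 8·π^4 + 930)·sin(x) + (-4·π^4 - 24 + 18·π^2)·sin(2·x) + (-124·π^2/27 + 86/81 + 8·π^4/3)·sin(3·x)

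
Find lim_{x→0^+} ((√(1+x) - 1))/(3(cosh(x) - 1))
Both numerator and denominator → 0 as x → 0^+; this is a 0/0 indeterminate form.
Expand each to leading order near x = 0: numerator ~ x/2, denominator ~ 3·x^2/2.
The limit of the ratio is ∞.

Final answer: ∞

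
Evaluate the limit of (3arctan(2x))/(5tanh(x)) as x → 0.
Both numerator and denominator → 0 as x → 0; this is a 0/0 indeterminate form.
Expand each to leading order near x = 0: numerator ~ 6·x, denominator ~ 5·x.
The limit of the ratio is 6/5.

Final answer: 6/5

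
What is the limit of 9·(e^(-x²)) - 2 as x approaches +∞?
Evaluate the dominant behaviour as x → +∞; each term tends to a finite value or vanishes.
Limit = -2.

Final answer: -2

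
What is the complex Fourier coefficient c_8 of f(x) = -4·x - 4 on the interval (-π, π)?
Compute the real Fourier coefficients first: a_8 = 0, b_8 = 1.
Then c_8 = (a_8 − i·b_8)/2 = -i/2.

Final answer: -i/2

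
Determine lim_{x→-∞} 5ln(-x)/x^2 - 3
The quotient is an ∞/∞ indeterminate form as x → -∞.
Compare growth rates of the dominant terms (exponentials ≫ polynomials ≫ logarithms), or apply L'Hôpital's rule; the quotient → 0.
Adding the constant: 0 - 3 = -3. Limit = -3.

Final answer: -3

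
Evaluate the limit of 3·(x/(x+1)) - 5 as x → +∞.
Evaluate the dominant behaviour as x → +∞; each term tends to a finite value or vanishes.
Limit = -2.

Final answer: -2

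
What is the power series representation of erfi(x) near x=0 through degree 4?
2·x^3/(3·√(π)) + 2·x/√(π)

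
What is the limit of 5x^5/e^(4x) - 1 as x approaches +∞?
The quotient is an ∞/∞ indeterminate form as x → +∞.
The exponential denominator e^(4x) dominates the polynomial numerator (e^x ≫ x^5 as x → ∞), so the quotient → 0.
Adding the constant: 0 - 1 = -1. Limit = -1.

Final answer: -1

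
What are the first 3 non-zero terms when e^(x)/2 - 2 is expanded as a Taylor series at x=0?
x^2/4 + x/2 - 3/2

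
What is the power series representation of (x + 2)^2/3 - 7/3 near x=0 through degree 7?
x^2/3 + 4·x/3 - 1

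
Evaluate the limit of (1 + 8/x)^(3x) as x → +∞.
As x → +∞: write (1 + 8/x)^(3x) = ((1 + 8/x)^x)^3 → (e^8)^3 = e^24.
Limit = e^(24).

Final answer: e^(24)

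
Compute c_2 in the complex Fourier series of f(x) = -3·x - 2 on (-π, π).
Compute the real Fourier coefficients first: a_2 = 0, b_2 = 3.
Then c_2 = (a_2 − i·b_2)/2 = -3·i/2.

Final answer: -3·i/2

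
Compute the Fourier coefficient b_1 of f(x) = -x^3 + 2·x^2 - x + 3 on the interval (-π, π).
b_1 = (1/π) ∫_{-π}^{π} f(x)·sin(1x) dx.
Evaluate the integral (use parity and integration by parts as needed): b_1 = 10 - 2·π^2.

Final answer: 10 - 2·π^2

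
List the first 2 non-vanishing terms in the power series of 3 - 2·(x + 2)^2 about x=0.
-8·x - 5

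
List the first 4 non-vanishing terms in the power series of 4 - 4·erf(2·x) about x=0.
-128·x^5/(5·√(π)) + 64·x^3/(3·√(π)) - 16·x/√(π) + 4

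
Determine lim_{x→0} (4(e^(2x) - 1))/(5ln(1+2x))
Both numerator and denominator → 0 as x → 0; this is a 0/0 indeterminate form.
Expand each to leading order near x = 0: numerator ~ 8·x, denominator ~ 10·x.
The limit of the ratio is 4/5.

Final answer: 4/5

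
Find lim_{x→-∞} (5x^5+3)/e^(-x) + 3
The quotient is an ∞/∞ indeterminate form as x → -∞.
Compare growth rates of the dominant terms (exponentials ≫ polynomials ≫ logarithms), or apply L'Hôpital's rule; the quotient → 0.
Adding the constant: 0 + 3 = 3. Limit = 3.

Final answer: 3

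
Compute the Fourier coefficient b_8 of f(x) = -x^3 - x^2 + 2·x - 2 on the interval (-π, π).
b_8 = (1/π) ∫_{-π}^{π} f(x)·sin(8x) dx.
Evaluate the integral (use parity and integration by parts as needed): b_8 = -67/128 + π^2/4.

Final answer: -67/128 + π^2/4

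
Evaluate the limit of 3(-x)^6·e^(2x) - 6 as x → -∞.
The product is a 0·∞ indeterminate form at x → -∞.
Rewrite the product as 3(-x)^6 / e^(-2x) (an ∞/∞ form) and apply L'Hôpital, or use the standard hierarchy e^(2|x|) ≫ |(-x)^6| as x → -∞.
The indeterminate product → 0, so the limit = -6.

Final answer: -6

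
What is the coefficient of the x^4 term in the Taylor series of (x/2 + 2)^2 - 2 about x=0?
Expand to order 4: (x/2 + 2)^2 - 2 = x^2/4 + 2·x + 2 + O(x^5).
The coefficient of x^4 is 0.

Final answer: 0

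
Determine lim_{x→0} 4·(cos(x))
Direct substitution at x = 0 gives 4.

Final answer: 4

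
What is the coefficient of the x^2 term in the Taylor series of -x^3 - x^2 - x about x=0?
Expand to order 2: -x^3 - x^2 - x = -x^2 - x + O(x^3).
The coefficient of x^2 is -1.

Final answer: -1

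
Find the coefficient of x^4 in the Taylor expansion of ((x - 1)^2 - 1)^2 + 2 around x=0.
Expand to order 4: ((x - 1)^2 - 1)^2 + 2 = x^4 - 4·x^3 + 4·x^2 + 2 + O(x^5).
The coefficient of x^4 is 1.

Final answer: 1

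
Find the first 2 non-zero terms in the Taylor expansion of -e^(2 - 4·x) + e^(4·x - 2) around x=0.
x·(4·e^(-2) + 4·e^(2)) - e^(2) + e^(-2)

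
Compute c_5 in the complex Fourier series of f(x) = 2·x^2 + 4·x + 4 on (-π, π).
Compute the real Fourier coefficients first: a_5 = -8/25, b_5 = 8/5.
Then c_5 = (a_5 − i·b_5)/2 = -4/25 - 4·i/5.

Final answer: -4/25 - 4·i/5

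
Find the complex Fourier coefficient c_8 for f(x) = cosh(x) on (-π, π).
Compute the real Fourier coefficients first: a_8 = 2·sinh(π)/(65·π), b_8 = 0.
Then c_8 = (a_8 − i·b_8)/2 = sinh(π)/(65·π).

Final answer: sinh(π)/(65·π)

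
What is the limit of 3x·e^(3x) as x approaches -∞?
This is a 0·∞ indeterminate form at x → -∞.
Rewrite the product as 3x / e^(-3x) (an ∞/∞ form) and apply L'Hôpital, or use the standard hierarchy e^(3|x|) ≫ |x| as x → -∞.
The indeterminate product → 0, so the limit = 0.

Final answer: 0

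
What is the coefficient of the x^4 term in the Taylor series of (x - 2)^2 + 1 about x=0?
Expand to order 4: (x - 2)^2 + 1 = x^2 - 4·x + 5 + O(x^5).
The coefficient of x^4 is 0.

Final answer: 0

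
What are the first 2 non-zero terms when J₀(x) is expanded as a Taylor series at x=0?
1 - x^2/4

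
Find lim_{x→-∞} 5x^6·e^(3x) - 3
The product is a 0·∞ indeterminate form at x → -∞.
Rewrite the product as 5x^6 / e^(-3x) (an ∞/∞ form) and apply L'Hôpital, or use the standard hierarchy e^(3|x|) ≫ |x^6| as x → -∞.
The indeterminate product → 0, so the limit = -3.

Final answer: -3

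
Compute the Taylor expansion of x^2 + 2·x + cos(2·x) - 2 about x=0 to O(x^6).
2·x^4/3 - x^2 + 2·x - 1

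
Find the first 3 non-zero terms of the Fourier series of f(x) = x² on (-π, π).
-4·cos(x) + cos(2·x) + π^2/3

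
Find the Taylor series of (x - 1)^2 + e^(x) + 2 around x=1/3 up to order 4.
e^(1/3) + 22/9 + (-4/3 + e^(1/3))·(x - 1/3) + (e^(1/3)/2 + 1)·(x - 1/3)^2 + e^(1/3)·(x - 1/3)^3/6 + e^(1/3)·(x - 1/3)^4/24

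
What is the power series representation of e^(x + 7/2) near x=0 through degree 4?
x^4·e^(7/2)/24 + x^3·e^(7/2)/6 + x^2·e^(7/2)/2 + x·e^(7/2) + e^(7/2)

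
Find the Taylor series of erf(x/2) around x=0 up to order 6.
x^5/(160·√(π)) - x^3/(12·√(π)) + x/√(π)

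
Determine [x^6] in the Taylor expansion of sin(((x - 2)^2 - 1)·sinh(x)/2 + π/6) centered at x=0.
Expand to order 6: sin(((x - 2)^2 - 1)·sinh(x)/2 + π/6) = x^6·(24029/30720 + 3379·√(3)/1920) + x^5·(7/16 - 14149·√(3)/7680) + x^4·(-373/256 + 23·√(3)/24) + x^3·(3·√(3)/32 + 3/2) + x^2·(-√(3) - 9/16) + 3·√(3)·x/4 + 1/2 + O(x^7).
The coefficient of x^6 is 24029/30720 + 3379·√(3)/1920.

Final answer: 24029/30720 + 3379·√(3)/1920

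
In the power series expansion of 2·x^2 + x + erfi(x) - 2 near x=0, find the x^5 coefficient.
Expand to order 5: 2·x^2 + x + erfi(x) - 2 = x^5/(5·√(π)) + 2·x^3/(3·√(π)) + 2·x^2 + x·(1 + 2/√(π)) - 2 + O(x^6).
The coefficient of x^5 is 1/(5·√(π)).

Final answer: 1/(5·√(π))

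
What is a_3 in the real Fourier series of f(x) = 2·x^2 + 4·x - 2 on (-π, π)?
a_3 = (1/π) ∫_{-π}^{π} f(x)·cos(3x) dx.
Evaluate the integral (use parity and integration by parts as needed): a_3 = -8/9.

Final answer: -8/9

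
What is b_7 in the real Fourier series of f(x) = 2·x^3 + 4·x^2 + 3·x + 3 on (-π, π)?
b_7 = (1/π) ∫_{-π}^{π} f(x)·sin(7x) dx.
Evaluate the integral (use parity and integration by parts as needed): b_7 = 270/343 + 4·π^2/7.

Final answer: 270/343 + 4·π^2/7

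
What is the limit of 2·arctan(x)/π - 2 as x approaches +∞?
Evaluate the dominant behaviour as x → +∞; each term tends to a finite value or vanishes.
Limit = -1.

Final answer: -1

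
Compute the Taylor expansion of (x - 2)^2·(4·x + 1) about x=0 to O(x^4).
4·x^3 - 15·x^2 + 12·x + 4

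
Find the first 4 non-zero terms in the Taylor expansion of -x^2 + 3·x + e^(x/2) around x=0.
x^3/48 - 7·x^2/8 + 7·x/2 + 1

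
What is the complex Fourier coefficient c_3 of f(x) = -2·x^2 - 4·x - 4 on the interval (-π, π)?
Compute the real Fourier coefficients first: a_3 = 8/9, b_3 = -8/3.
Then c_3 = (a_3 − i·b_3)/2 = 4/9 + 4·i/3.

Final answer: 4/9 + 4·i/3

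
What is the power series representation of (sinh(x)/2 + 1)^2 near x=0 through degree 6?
x^6/90 + x^5/120 + x^4/12 + x^3/6 + x^2/4 + x + 1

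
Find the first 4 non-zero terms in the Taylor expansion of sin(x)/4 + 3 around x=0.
x^5/480 - x^3/24 + x/4 + 3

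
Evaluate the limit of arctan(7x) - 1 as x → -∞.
Evaluate the dominant behaviour as x → -∞; each term tends to a finite value or vanishes.
Limit = -π/2 - 1.

Final answer: -π/2 - 1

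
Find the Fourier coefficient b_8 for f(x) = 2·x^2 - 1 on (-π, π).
b_8 = (1/π) ∫_{-π}^{π} f(x)·sin(8x) dx.
Evaluate the integral (use parity and integration by parts as needed): b_8 = 0.

Final answer: 0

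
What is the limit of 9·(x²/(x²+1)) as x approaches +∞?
Evaluate the dominant behaviour as x → +∞; each term tends to a finite value or vanishes.
Limit = 9.

Final answer: 9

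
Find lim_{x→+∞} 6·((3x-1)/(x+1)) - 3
Evaluate the dominant behaviour as x → +∞; each term tends to a finite value or vanishes.
Limit = 15.

Final answer: 15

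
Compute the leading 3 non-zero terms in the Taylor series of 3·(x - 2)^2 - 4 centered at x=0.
3·x^2 - 12·x + 8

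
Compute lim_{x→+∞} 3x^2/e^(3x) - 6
The quotient is an ∞/∞ indeterminate form as x → +∞.
The exponential denominator e^(3x) dominates the polynomial numerator (e^x ≫ x^2 as x → ∞), so the quotient → 0.
Adding the constant: 0 - 6 = -6. Limit = -6.

Final answer: -6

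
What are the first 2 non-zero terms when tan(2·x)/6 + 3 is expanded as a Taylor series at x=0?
x/3 + 3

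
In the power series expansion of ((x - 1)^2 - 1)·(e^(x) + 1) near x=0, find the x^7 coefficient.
Expand to order 7: ((x - 1)^2 - 1)·(e^(x) + 1) = x^7/180 + x^6/40 + x^5/12 + x^4/6 - 4·x + O(x^8).
The coefficient of x^7 is 1/180.

Final answer: 1/180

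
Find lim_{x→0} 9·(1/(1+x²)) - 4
Direct substitution at x = 0 gives 5.

Final answer: 5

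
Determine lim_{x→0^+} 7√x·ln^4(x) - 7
The product is a 0·∞ indeterminate form at x → 0⁺.
Rewrite the product as 7·ln^4(x) / x^(-1/2) and apply L'Hôpital, or use the standard hierarchy x^(-1/2) ≫ |ln x|^4 as x → 0⁺.
The indeterminate product → 0, so the limit = -7.

Final answer: -7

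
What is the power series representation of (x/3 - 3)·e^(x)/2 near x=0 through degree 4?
-5·x^4/144 - x^3/6 - 7·x^2/12 - 4·x/3 - 3/2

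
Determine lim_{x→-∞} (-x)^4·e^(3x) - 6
The product is a 0·∞ indeterminate form at x → -∞.
Rewrite the product as (-x)^4 / e^(-3x) (an ∞/∞ form) and apply L'Hôpital, or use the standard hierarchy e^(3|x|) ≫ |(-x)^4| as x → -∞.
The indeterminate product → 0, so the limit = -6.

Final answer: -6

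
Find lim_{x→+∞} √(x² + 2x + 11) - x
This is an ∞ − ∞ indeterminate form.
Multiply and divide by the conjugate √(x²+2x + 11) + x; the x² terms cancel, leaving (2x + 11)/(√(x²+2x + 11)+x) → 2/2 = 1.
Limit = 1.

Final answer: 1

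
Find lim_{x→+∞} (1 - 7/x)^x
As x → +∞: this is the defining limit (1 - 7/x)^x → e^(-7).
Limit = e^(-7).

Final answer: e^(-7)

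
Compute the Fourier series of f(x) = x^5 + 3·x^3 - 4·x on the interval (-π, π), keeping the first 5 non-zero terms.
(-34·π^2 + 2·π^4 + 196)·sin(x) + (-π^4 + 1 + 2·π^2)·sin(2·x) + (-244/81 + 14·π^2/27 + 2·π^4/3)·sin(3·x) + (-π^4/2 - 7·π^2/8 + 149/64)·sin(4·x) + (-1132/625 + 22·π^2/25 + 2·π^4/5)·sin(5·x)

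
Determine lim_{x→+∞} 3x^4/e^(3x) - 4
The quotient is an ∞/∞ indeterminate form as x → +∞.
The exponential denominator e^(3x) dominates the polynomial numerator (e^x ≫ x^4 as x → ∞), so the quotient → 0.
Adding the constant: 0 - 4 = -4. Limit = -4.

Final answer: -4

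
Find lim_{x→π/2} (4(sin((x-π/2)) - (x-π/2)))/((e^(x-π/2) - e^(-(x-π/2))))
Both numerator and denominator → 0 as x → π/2; this is a 0/0 indeterminate form.
Expand each to leading order near x = π/2: numerator ~ -2·(x - π/2)^3/3, denominator ~ 2·(x - π/2).
The limit of the ratio is 0.

Final answer: 0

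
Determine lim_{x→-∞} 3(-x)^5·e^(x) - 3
The product is a 0·∞ indeterminate form at x → -∞.
Rewrite the product as 3(-x)^5 / e^(-x) (an ∞/∞ form) and apply L'Hôpital, or use the standard hierarchy e^(|x|) ≫ |(-x)^5| as x → -∞.
The indeterminate product → 0, so the limit = -3.

Final answer: -3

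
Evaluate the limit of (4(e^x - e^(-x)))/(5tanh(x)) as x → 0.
Both numerator and denominator → 0 as x → 0; this is a 0/0 indeterminate form.
Expand each to leading order near x = 0: numerator ~ 8·x, denominator ~ 5·x.
The limit of the ratio is 8/5.

Final answer: 8/5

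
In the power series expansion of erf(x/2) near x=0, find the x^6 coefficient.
Expand to order 6: erf(x/2) = x^5/(160·√(π)) - x^3/(12·√(π)) + x/√(π) + O(x^7).
The coefficient of x^6 is 0.

Final answer: 0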